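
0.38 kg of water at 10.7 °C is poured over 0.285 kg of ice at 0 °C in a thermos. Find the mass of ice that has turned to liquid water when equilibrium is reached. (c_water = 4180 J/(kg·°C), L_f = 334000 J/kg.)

Cooling the water to 0 °C releases 0.38·4180·10.7 = 16996 J.
To melt every bit of ice: 0.285·334000 = 95190 J.
That's not enough to melt it all — equilibrium is at 0 °C with ice remaining.
Mass melted = 16996/334000 ≈ 0.05089 kg.

m_melted ≈ 0.0509 kg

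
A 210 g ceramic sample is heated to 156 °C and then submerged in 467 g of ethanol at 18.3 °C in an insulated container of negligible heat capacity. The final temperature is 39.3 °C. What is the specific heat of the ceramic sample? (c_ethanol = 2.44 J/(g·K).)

c ≈ 0.976 J/(g·K)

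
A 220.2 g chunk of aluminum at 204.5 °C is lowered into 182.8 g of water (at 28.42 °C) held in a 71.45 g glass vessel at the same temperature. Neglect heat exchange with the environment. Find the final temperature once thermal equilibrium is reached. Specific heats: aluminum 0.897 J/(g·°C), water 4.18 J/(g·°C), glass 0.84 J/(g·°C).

T_f ≈ 62.5 °C

Taking heat into each body as positive, Σ m c ΔT = 0:
220.2*0.897*(T − 204.5) + 182.8*4.18*(T − 28.42) + 71.45*0.84*(T − 28.42) = 0
197.52(T − 204.5) + 764.1(T − 28.42) + 60.02(T − 28.42) = 0
(197.52 + 764.1 + 60.02) T = 197.52*204.5 + 764.1*28.42 + 60.02*28.42
T = 63814/1021.6 ≈ 62.46 °C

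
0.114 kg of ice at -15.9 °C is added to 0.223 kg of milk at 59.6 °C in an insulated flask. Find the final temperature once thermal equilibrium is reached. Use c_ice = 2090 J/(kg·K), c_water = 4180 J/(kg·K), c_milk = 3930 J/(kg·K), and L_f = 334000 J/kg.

Energy conservation, ΣQ = 0:
warm ice to 0 °C: 0.114·2090·(0 − (-15.9)) = 3788.3; melt ice: 0.114·334000 = 38076; meltwater 0→T: 0.114·4180·T = 476.52 T; milk: 876.39(T − 59.6)
1352.9 T = 52233 − 41864 = 10369
T ≈ 7.66 °C (positive, so assuming full melt was valid).

T_f ≈ 7.7 °C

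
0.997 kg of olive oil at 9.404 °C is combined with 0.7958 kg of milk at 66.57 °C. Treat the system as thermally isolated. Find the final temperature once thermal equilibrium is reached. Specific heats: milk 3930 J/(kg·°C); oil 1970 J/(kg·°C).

Setting the total heat transfer to zero:
0.7958*3930*(T − 66.57) + 0.997*1970*(T − 9.404) = 0
3127.5(T − 66.57) + 1964.1(T − 9.404) = 0
(3127.5 + 1964.1) T = 3127.5*66.57 + 1964.1*9.404
T = 226668 / 5091.6 = 44.5 °C

T_f ≈ 44.5 °C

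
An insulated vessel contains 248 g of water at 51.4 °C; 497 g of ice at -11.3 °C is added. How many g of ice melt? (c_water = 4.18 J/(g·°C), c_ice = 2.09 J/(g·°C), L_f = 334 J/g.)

m_melted ≈ 124 g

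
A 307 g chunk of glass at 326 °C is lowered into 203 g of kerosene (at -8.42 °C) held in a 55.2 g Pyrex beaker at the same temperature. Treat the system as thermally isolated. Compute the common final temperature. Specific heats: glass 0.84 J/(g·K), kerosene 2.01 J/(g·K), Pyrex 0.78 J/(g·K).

T_f ≈ 113.2 °C

Conservation of energy gives ΣQ = 0:
307×0.84×(T − 326) + 203×2.01×(T − (-8.42)) + 55.2×0.78×(T − (-8.42)) = 0
257.88(T − 326) + 408.03(T − (-8.42)) + 43.06(T − (-8.42)) = 0
(257.88 + 408.03 + 43.06) T = 257.88×326 + 408.03×(-8.42) + 43.06×(-8.42)
T = 80271 / 708.97 = 113 °C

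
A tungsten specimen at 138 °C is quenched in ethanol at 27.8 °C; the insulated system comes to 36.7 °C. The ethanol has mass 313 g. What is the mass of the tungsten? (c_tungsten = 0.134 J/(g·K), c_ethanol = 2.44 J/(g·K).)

m ≈ 501 g

Net heat exchanged in the isolated system is zero:
m·0.134·(36.7 − 138) + 313·2.44·(36.7 − 27.8) = 0
-13.57 m = -6797.1
m = -6797.1/-13.57 ≈ 500.7 g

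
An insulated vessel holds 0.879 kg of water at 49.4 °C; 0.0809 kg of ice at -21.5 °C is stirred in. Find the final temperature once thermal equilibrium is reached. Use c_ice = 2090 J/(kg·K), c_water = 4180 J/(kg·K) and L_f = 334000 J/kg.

Let T be the final temperature. ΣQ_i = 0:
ice -21.5→0 °C: 0.0809·2090·21.5 = 3635.2; fusion: m_ice L_f = 0.0809·334000 = 27021; warm the meltwater: 338.16 T; water cools: 0.879·4180·(T − 49.4) = 3674.2(T − 49.4)
4012.4 T = 181506 − 30656 = 150851
T ≈ 37.60 °C — above 0 °C, consistent with complete melting.

T_f ≈ 37.6 °C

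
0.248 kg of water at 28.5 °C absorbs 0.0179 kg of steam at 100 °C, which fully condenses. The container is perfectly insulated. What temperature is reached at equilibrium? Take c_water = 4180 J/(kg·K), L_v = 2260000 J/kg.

Setting the total heat transfer to zero:
latent heat released on condensation: 0.0179·2260000 = 40454; condensate cools 100→T: 0.0179·4180·(T − 100) = 74.82(T − 100); original water: 1036.6(T − 28.5)
1111.5 T = 40454 + 7482.2 + 29544 = 77480
T ≈ 69.71 °C — below 100 °C, confirming all the steam condensed.

T_f ≈ 69.7 °C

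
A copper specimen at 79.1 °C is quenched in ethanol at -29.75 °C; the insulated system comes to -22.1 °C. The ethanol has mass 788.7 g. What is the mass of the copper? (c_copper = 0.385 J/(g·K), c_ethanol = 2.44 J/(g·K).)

m ≈ 378 g

Setting the total heat transfer to zero:
m×0.385×(-22.1 − 79.1) + 788.7×2.44×(-22.1 − (-29.75)) = 0
-38.96 m = -14722
m = -14722/-38.96 ≈ 377.9 g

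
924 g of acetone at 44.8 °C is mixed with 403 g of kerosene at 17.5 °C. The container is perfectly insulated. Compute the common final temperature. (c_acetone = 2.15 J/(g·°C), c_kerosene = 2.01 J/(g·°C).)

T_f ≈ 36.9 °C

T_f = Σ m_i c_i T_i / Σ m_i c_i:
T_f = (1986.6·44.8 + 810.03·17.5) / (1986.6 + 810.03)
    = 103175 / 2796.6 ≈ 36.89 °C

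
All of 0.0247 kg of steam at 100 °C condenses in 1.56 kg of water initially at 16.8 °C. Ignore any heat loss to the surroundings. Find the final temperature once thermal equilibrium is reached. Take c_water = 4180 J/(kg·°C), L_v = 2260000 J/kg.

T_f ≈ 26.5 °C

Energy balance with sensible and latent terms:
latent heat released on condensation: 0.0247×2260000 = 55822; condensed water 100 °C→T: 103.25(T − 100); original water: 6520.8(T − 16.8)
6624 T = 55822 + 10325 + 109549 = 175696
T ≈ 26.52 °C, under the boiling point, so the assumption holds.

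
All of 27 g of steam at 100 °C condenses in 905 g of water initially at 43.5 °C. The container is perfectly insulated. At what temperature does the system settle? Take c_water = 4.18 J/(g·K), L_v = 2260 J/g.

T_f ≈ 60.8 °C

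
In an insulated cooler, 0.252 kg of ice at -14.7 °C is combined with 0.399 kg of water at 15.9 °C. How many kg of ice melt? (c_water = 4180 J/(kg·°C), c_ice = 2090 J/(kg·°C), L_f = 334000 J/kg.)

m_melted ≈ 0.0562 kg

Heat available from the water dropping to 0 °C: 0.399×4180×15.9 = 26518 J.
Warming the ice to 0 °C takes 0.252×2090×14.7 = 7742.2 J, leaving 18776 J for melting.
Fully melting the ice requires m_ice L_f = 0.252×334000 = 84168 J.
That's not enough to melt it all — equilibrium is at 0 °C with ice remaining.
Mass melted = 18776/334000 ≈ 0.05622 kg.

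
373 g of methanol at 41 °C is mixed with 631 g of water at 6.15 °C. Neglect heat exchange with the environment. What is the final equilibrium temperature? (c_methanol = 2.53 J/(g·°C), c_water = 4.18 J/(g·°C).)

Set heat shed by the hot body equal to heat absorbed by the cold body:
373·2.53·(41 − T) = 631·4.18·(T − 6.15)
943.69(41 − T) = 2637.6(T − 6.15)
3581.3 T = 54912  ⇒  T ≈ 15.33 °C

T_f ≈ 15.3 °C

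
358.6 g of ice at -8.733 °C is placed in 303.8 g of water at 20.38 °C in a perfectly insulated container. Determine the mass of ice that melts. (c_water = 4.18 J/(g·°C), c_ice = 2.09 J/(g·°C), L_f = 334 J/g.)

m_melted ≈ 57.9 g

Heat available from the water dropping to 0 °C: 303.8·4.18·20.38 = 25880 J.
Warming the ice to 0 °C takes 358.6·2.09·8.733 = 6545.2 J, leaving 19335 J for melting.
To melt every bit of ice: 358.6·334 = 119772 J.
Since 19335 < 119772 J, not all the ice melts; equilibrium is at 0 °C.
Mass melted = 19335/334 ≈ 57.89 g.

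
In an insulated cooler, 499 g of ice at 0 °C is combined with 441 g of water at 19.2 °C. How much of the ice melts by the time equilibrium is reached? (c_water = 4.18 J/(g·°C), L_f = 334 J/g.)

m_melted ≈ 106 g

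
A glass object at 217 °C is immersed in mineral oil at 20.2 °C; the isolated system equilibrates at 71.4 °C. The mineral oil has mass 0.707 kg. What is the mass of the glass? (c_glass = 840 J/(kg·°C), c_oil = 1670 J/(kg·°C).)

m ≈ 0.494 kg

Heat lost by the glass = heat gained by the oil:
m×840×(217 − 71.4) = 0.707×1670×(71.4 − 20.2)
122304 m = 60451  ⇒  m ≈ 0.4943 kg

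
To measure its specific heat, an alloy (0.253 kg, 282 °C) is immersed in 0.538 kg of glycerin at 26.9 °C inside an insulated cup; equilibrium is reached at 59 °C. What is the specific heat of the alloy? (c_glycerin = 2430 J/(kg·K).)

c ≈ 744 J/(kg·K)

m_s c (T_s − T_f) = m_glycerin c_glycerin (T_f − T_0):
0.253·c·(282 − 59) = 0.538·2430·(59 − 26.9)
56.42 c = 41966  ⇒  c ≈ 743.8 J/(kg·K)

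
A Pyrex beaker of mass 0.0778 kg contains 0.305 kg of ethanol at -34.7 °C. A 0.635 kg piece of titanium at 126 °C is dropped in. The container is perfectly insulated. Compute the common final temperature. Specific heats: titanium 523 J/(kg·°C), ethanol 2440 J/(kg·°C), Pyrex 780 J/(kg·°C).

T_f = Σ m_i c_i T_i / Σ m_i c_i:
T_f = (332.11·126 + 744.2·(-34.7) + 60.68·(-34.7)) / (332.11 + 744.2 + 60.68)
    = 13916 / 1137 ≈ 12.24 °C

T_f ≈ 12.2 °C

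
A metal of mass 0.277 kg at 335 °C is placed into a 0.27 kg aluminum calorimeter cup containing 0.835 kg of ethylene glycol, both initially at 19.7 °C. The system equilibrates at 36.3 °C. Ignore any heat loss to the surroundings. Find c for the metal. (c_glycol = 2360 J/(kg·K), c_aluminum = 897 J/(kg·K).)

Taking heat into each body as positive, Σ m c ΔT = 0:
0.277·c·(36.3 − 335) + 0.835·2360·(36.3 − 19.7) + 0.27·897·(36.3 − 19.7) = 0
-82.74 c = -36732
c = -36732/-82.74 ≈ 443.9 J/(kg·K)

c ≈ 444 J/(kg·K)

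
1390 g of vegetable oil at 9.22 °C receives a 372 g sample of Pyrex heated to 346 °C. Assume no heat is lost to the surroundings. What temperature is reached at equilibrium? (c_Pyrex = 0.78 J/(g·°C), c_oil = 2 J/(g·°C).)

|Q_Pyrex| = |Q_oil|:
372*0.78*(346 − T) = 1390*2*(T − 9.22)
290.16(346 − T) = 2780(T − 9.22)
3070.2 T = 126027  ⇒  T ≈ 41.05 °C

T_f ≈ 41.0 °C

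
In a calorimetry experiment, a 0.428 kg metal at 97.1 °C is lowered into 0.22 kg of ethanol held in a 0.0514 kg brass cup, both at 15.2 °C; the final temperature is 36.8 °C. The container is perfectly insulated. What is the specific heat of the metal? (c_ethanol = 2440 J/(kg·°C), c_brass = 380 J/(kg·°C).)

Setting the total heat transfer to zero:
0.428×c×(36.8 − 97.1) + 0.22×2440×(36.8 − 15.2) + 0.0514×380×(36.8 − 15.2) = 0
-25.81 c = -12017
c = -12017/-25.81 ≈ 465.6 J/(kg·°C)

c ≈ 466 J/(kg·°C)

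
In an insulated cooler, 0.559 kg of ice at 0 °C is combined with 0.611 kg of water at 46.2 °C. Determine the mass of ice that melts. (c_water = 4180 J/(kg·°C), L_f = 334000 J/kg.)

Water can give up m c ΔT = 0.611×4180×46.2 = 117994 J before reaching 0 °C.
Fully melting the ice requires m_ice L_f = 0.559×334000 = 186706 J.
That's not enough to melt it all — equilibrium is at 0 °C with ice remaining.
Mass melted = 117994/334000 ≈ 0.3533 kg.

m_melted ≈ 0.353 kg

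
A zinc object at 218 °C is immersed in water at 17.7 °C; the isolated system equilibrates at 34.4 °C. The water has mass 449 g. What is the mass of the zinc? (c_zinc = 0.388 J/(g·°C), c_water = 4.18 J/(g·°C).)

m ≈ 440 g

|Q_zinc| = |Q_water|:
m×0.388×(218 − 34.4) = 449×4.18×(34.4 − 17.7)
71.24 m = 31343  ⇒  m ≈ 440 g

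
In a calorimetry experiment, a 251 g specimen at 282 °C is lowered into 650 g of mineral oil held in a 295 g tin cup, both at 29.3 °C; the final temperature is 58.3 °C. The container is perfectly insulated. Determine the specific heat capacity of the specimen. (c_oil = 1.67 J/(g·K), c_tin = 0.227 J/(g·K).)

c ≈ 0.595 J/(g·K)

Conservation of energy gives ΣQ = 0:
251·c·(58.3 − 282) + 650·1.67·(58.3 − 29.3) + 295·0.227·(58.3 − 29.3) = 0
-56149 c = -33421
c = -33421/-56149 ≈ 0.5952 J/(g·K)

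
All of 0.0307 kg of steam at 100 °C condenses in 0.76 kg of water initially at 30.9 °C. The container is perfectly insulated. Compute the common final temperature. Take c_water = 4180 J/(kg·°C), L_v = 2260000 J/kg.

T_f ≈ 54.6 °C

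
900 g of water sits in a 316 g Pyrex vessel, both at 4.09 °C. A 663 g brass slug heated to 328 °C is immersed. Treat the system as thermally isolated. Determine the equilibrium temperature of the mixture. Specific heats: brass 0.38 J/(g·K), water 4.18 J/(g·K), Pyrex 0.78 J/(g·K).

Let T be the final temperature. ΣQ_i = 0:
663*0.38*(T − 328) + 900*4.18*(T − 4.09) + 316*0.78*(T − 4.09) = 0
251.94(T − 328) + 3762(T − 4.09) + 246.48(T − 4.09) = 0
(251.94 + 3762 + 246.48) T = 251.94*328 + 3762*4.09 + 246.48*4.09
T = 99031 / 4260.4 = 23.2 °C

T_f ≈ 23.2 °C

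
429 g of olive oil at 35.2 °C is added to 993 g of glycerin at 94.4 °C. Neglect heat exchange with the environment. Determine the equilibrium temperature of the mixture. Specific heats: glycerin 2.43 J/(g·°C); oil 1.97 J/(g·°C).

T_f ≈ 79.0 °C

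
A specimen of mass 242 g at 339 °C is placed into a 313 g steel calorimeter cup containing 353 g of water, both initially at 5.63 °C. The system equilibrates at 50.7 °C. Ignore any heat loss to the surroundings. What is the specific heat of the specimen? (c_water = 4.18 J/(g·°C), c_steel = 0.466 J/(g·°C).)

Energy conservation, ΣQ = 0:
242×c×(50.7 − 339) + 353×4.18×(50.7 − 5.63) + 313×0.466×(50.7 − 5.63) = 0
-69769 c = -73076
c = -73076/-69769 ≈ 1.047 J/(g·°C)

c ≈ 1.05 J/(g·°C)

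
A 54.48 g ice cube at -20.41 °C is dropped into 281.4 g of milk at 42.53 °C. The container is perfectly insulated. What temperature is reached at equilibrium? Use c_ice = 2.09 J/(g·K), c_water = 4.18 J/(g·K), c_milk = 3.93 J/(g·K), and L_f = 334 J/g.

T_f ≈ 19.9 °C

Sum of m c ΔT and latent-heat terms is zero:
warm ice to 0 °C: 54.48·2.09·(0 − (-20.41)) = 2323.9
  latent heat to melt: 54.48·334 = 18196
  meltwater 0→T: 54.48·4.18·T = 227.73 T
  milk: 1105.9(T − 42.53)
1333.6 T = 47034 − 20520 = 26514
T ≈ 19.88 °C (positive, so assuming full melt was valid).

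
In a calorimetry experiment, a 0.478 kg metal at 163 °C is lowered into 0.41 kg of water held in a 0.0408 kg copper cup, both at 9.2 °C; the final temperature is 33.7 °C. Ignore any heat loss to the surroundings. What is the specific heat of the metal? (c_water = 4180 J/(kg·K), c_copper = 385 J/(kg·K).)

c ≈ 686 J/(kg·K)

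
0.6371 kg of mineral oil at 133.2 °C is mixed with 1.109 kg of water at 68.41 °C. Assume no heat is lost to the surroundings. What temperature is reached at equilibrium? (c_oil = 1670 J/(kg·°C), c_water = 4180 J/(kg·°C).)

|Q_oil| = |Q_water|:
0.6371×1670×(133.2 − T) = 1.109×4180×(T − 68.41)
1064(133.2 − T) = 4635.6(T − 68.41)
5699.6 T = 458842  ⇒  T ≈ 80.50 °C

T_f ≈ 80.5 °C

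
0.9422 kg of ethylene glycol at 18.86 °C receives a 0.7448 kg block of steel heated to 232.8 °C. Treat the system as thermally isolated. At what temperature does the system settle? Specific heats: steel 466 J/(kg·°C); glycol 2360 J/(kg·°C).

T_f ≈ 47.7 °C

Setting the total heat transfer to zero:
0.7448·466·(T − 232.8) + 0.9422·2360·(T − 18.86) = 0
(347.08 + 2223.6) T = 347.08·232.8 + 2223.6·18.86
T = 122736/2570.7 ≈ 47.74 °C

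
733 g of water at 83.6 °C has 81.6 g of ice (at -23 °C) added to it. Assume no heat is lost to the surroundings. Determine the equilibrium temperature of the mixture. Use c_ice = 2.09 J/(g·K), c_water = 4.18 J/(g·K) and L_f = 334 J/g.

T_f ≈ 66.1 °C

Heat gained plus heat lost sum to zero:
warm ice to 0 °C: 81.6×2.09×(0 − (-23)) = 3922.5; latent heat to melt: 81.6×334 = 27254; meltwater 0→T: 81.6×4.18×T = 341.09 T; water cools: 733×4.18×(T − 83.6) = 3063.9(T − 83.6)
3405 T = 256145 − 31177 = 224968
T ≈ 66.07 °C — above 0 °C, consistent with complete melting.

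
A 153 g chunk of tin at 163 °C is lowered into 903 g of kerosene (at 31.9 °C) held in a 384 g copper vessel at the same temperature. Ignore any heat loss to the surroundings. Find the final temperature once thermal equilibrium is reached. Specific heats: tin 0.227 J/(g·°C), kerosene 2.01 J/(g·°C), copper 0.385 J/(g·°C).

T_f ≈ 34.2 °C

Energy conservation, ΣQ = 0:
153·0.227·(T − 163) + 903·2.01·(T − 31.9) + 384·0.385·(T − 31.9) = 0
34.73(T − 163) + 1815(T − 31.9) + 147.84(T − 31.9) = 0
(34.73 + 1815 + 147.84) T = 34.73·163 + 1815·31.9 + 147.84·31.9
T = 68277/1997.6 ≈ 34.18 °C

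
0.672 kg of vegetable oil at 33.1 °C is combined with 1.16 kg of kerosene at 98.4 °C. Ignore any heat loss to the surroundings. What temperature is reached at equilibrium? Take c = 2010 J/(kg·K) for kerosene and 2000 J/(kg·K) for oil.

Energy conservation, ΣQ = 0:
1.16·2010·(T − 98.4) + 0.672·2000·(T − 33.1) = 0
3675.6 T = 273916
T = 273916/3675.6 ≈ 74.52 °C

T_f ≈ 74.5 °C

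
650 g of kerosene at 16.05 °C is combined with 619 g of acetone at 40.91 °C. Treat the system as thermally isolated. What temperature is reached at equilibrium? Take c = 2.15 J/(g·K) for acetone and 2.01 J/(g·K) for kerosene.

With ΣQ=0 the equilibrium temperature is the m·c-weighted mean:
T_f = (1330.8×40.91 + 1306.5×16.05) / (1330.8 + 1306.5)
    = 75414 / 2637.3 ≈ 28.59 °C

T_f ≈ 28.6 °C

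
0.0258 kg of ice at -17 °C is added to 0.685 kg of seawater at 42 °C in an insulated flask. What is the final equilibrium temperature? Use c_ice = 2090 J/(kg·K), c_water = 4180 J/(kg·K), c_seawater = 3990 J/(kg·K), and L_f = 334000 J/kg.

Energy balance with sensible and latent terms:
warm ice to 0 °C: 0.0258×2090×(0 − (-17)) = 916.67
  fusion: m_ice L_f = 0.0258×334000 = 8617.2
  meltwater 0→T: 0.0258×4180×T = 107.84 T
  seawater: 2733.2(T − 42)
2841 T = 114792 − 9533.9 = 105258
T ≈ 37.05 °C (positive, so assuming full melt was valid).

T_f ≈ 37.0 °C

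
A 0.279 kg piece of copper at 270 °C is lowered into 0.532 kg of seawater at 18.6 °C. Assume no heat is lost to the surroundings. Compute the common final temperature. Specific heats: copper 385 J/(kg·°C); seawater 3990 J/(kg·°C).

T_f ≈ 30.7 °C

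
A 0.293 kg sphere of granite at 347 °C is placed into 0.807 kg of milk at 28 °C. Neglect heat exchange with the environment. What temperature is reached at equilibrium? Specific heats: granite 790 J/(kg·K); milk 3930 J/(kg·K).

T_f ≈ 49.7 °C

With ΣQ=0 the equilibrium temperature is the m·c-weighted mean:
T_f = (231.47×347 + 3171.5×28) / (231.47 + 3171.5)
    = 169122 / 3403 ≈ 49.70 °C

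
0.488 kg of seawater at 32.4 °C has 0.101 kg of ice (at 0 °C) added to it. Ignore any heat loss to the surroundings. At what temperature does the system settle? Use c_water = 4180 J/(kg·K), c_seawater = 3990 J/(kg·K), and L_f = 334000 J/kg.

Energy balance with sensible and latent terms:
latent heat to melt: 0.101×334000 = 33734
  meltwater 0→T: 0.101×4180×T = 422.18 T
  seawater: 1947.1(T − 32.4)
2369.3 T = 63087 − 33734 = 29353
T ≈ 12.39 °C (positive, so assuming full melt was valid).

T_f ≈ 12.4 °C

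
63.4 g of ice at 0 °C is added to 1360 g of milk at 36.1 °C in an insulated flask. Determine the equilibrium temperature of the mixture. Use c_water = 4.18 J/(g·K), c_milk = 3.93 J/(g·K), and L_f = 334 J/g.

Sum of m c ΔT and latent-heat terms is zero:
melt ice: 63.4·334 = 21176; warm the meltwater: 265.01 T; milk cools: 1360·3.93·(T − 36.1) = 5344.8(T − 36.1)
5609.8 T = 192947 − 21176 = 171772
T ≈ 30.62 °C — above 0 °C, consistent with complete melting.

T_f ≈ 30.6 °C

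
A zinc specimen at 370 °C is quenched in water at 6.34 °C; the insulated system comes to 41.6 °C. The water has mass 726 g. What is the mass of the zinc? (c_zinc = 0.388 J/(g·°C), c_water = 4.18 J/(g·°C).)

Heat gained plus heat lost sum to zero:
m·0.388·(41.6 − 370) + 726·4.18·(41.6 − 6.34) = 0
-127.42 m = -107003
m = -107003/-127.42 ≈ 839.8 g

m ≈ 840 g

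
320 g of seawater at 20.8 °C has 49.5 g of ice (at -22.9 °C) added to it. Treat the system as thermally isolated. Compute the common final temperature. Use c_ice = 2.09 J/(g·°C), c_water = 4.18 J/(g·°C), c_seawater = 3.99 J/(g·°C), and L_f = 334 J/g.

T_f ≈ 5.2 °C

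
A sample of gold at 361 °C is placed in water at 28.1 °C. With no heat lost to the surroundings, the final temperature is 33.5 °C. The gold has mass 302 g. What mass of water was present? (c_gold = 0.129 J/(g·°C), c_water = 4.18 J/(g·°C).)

m ≈ 565 g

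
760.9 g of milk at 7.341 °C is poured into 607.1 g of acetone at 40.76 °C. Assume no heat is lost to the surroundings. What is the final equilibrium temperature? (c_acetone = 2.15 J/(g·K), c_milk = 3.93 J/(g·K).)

Taking heat into each body as positive, Σ m c ΔT = 0:
607.1·2.15·(T − 40.76) + 760.9·3.93·(T − 7.341) = 0
1305.3(T − 40.76) + 2990.3(T − 7.341) = 0
4295.6 T = 75155
T ≈ 17.50 °C

T_f ≈ 17.5 °C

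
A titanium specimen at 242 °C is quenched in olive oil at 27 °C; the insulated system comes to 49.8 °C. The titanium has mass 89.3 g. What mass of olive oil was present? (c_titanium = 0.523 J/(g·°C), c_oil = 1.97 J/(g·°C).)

m ≈ 200 g

Conservation of energy gives ΣQ = 0:
89.3·0.523·(49.8 − 242) + m·1.97·(49.8 − 27) = 0
44.92 m = 8976.5
m = 8976.5/44.92 ≈ 199.9 g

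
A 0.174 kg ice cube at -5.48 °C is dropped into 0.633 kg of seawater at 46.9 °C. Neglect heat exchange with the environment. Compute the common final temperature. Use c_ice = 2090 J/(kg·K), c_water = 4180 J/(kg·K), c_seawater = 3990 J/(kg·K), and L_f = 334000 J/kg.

T_f ≈ 17.9 °C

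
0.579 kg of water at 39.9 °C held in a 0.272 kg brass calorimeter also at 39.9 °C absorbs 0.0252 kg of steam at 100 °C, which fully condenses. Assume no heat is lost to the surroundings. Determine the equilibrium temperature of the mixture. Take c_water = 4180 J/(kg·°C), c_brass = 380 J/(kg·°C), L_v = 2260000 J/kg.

T_f ≈ 64.0 °C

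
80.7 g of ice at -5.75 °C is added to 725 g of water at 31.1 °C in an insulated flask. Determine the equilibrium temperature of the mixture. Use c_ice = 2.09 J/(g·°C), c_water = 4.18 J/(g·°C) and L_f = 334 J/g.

T_f ≈ 19.7 °C

Conservation of energy gives ΣQ = 0:
ice -5.75→0 °C: 80.7·2.09·5.75 = 969.81
  latent heat to melt: 80.7·334 = 26954
  warm the meltwater: 337.33 T
  water: 3030.5(T − 31.1)
3367.8 T = 94249 − 27924 = 66325
T ≈ 19.69 °C — above 0 °C, consistent with complete melting.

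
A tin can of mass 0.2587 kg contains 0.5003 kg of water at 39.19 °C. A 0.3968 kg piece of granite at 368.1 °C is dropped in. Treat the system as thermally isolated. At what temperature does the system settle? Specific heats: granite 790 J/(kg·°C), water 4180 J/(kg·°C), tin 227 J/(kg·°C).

T_f ≈ 81.0 °C

Conservation of energy gives ΣQ = 0:
0.3968*790*(T − 368.1) + 0.5003*4180*(T − 39.19) + 0.2587*227*(T − 39.19) = 0
(313.47 + 2091.3 + 58.72) T = 313.47*368.1 + 2091.3*39.19 + 58.72*39.19
T ≈ 81.04 °C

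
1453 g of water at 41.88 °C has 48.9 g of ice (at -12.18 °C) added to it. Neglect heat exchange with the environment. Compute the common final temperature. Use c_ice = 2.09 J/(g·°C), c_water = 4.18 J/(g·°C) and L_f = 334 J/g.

Net heat exchanged in the isolated system is zero:
warm ice to 0 °C: 48.9×2.09×(0 − (-12.18)) = 1244.8
  melt ice: 48.9×334 = 16333
  warm the meltwater: 204.4 T
  water cools: 1453×4.18×(T − 41.88) = 6073.5(T − 41.88)
6277.9 T = 254360 − 17577 = 236782
T ≈ 37.72 °C (positive, so assuming full melt was valid).

T_f ≈ 37.7 °C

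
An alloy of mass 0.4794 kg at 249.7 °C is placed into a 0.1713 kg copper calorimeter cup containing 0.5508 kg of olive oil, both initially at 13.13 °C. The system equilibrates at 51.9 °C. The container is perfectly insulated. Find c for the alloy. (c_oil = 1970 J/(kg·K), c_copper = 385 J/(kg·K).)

c ≈ 471 J/(kg·K)

Setting the total heat transfer to zero:
0.4794·c·(51.9 − 249.7) + 0.5508·1970·(51.9 − 13.13) + 0.1713·385·(51.9 − 13.13) = 0
-94.83 c = -44625
c = -44625/-94.83 ≈ 470.6 J/(kg·K)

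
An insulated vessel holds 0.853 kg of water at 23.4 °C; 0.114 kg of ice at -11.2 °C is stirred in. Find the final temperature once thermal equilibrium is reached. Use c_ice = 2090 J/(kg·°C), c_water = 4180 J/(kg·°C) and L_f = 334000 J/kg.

Let T be the final temperature. ΣQ_i = 0:
warm ice to 0 °C: 0.114×2090×(0 − (-11.2)) = 2668.5
  melt ice: 0.114×334000 = 38076
  meltwater 0→T: 0.114×4180×T = 476.52 T
  water: 3565.5(T − 23.4)
4042.1 T = 83434 − 40745 = 42689
T ≈ 10.56 °C. Since T > 0 °C, the all-ice-melts assumption holds.

T_f ≈ 10.6 °C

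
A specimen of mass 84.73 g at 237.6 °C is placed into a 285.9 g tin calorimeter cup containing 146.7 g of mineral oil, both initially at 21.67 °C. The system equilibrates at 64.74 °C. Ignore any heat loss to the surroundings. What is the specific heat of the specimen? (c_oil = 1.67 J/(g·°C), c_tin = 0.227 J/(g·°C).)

Net heat exchanged in the isolated system is zero:
84.73×c×(64.74 − 237.6) + 146.7×1.67×(64.74 − 21.67) + 285.9×0.227×(64.74 − 21.67) = 0
-14646 c = -13347
c = -13347/-14646 ≈ 0.9113 J/(g·°C)

c ≈ 0.911 J/(g·°C)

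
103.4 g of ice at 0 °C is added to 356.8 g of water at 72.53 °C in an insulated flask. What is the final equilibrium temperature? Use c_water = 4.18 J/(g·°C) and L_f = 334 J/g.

T_f ≈ 38.3 °C

Energy conservation, ΣQ = 0:
melt ice: 103.4×334 = 34536; meltwater 0→T: 103.4×4.18×T = 432.21 T; water: 1491.4(T − 72.53)
1923.6 T = 108173 − 34536 = 73637
T ≈ 38.28 °C (positive, so assuming full melt was valid).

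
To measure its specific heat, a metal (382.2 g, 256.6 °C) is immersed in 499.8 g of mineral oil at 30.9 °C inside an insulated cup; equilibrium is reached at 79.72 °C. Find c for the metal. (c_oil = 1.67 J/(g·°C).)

c ≈ 0.603 J/(g·°C)

Setting the total heat transfer to zero:
382.2·c·(79.72 − 256.6) + 499.8·1.67·(79.72 − 30.9) = 0
-67604 c = -40748
c = -40748/-67604 ≈ 0.6028 J/(g·°C)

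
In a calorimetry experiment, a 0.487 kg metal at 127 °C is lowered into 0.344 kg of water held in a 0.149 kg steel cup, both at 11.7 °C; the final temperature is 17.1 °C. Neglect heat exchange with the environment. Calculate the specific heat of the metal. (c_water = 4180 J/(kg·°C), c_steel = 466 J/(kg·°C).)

Setting the total heat transfer to zero:
0.487×c×(17.1 − 127) + 0.344×4180×(17.1 − 11.7) + 0.149×466×(17.1 − 11.7) = 0
-53.52 c = -8139.7
c = -8139.7/-53.52 ≈ 152.1 J/(kg·°C)

c ≈ 152 J/(kg·°C)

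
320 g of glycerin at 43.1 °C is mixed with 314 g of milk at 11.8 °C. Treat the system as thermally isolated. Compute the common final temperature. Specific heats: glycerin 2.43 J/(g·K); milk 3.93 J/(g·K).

T_f ≈ 23.9 °C

Taking heat into each body as positive, Σ m c ΔT = 0:
320*2.43*(T − 43.1) + 314*3.93*(T − 11.8) = 0
777.6(T − 43.1) + 1234(T − 11.8) = 0
(777.6 + 1234) T = 777.6*43.1 + 1234*11.8
T = 48076/2011.6 ≈ 23.90 °C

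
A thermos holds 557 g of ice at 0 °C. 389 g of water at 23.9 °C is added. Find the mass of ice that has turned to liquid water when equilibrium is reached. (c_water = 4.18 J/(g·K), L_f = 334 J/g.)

Water can give up m c ΔT = 389·4.18·23.9 = 38862 J before reaching 0 °C.
Melting all 557 g of ice would need 557·334 = 186038 J.
Since 38862 < 186038 J, not all the ice melts; equilibrium is at 0 °C.
m_melted·334 = 38862  ⇒  m_melted ≈ 116.4 g.

m_melted ≈ 116 g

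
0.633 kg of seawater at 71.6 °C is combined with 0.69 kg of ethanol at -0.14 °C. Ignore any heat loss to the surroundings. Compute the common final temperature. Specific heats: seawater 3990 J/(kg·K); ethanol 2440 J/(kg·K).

Setting the total heat transfer to zero:
0.633·3990·(T − 71.6) + 0.69·2440·(T − (-0.14)) = 0
4209.3 T = 180602
T = 180602/4209.3 ≈ 42.91 °C

T_f ≈ 42.9 °C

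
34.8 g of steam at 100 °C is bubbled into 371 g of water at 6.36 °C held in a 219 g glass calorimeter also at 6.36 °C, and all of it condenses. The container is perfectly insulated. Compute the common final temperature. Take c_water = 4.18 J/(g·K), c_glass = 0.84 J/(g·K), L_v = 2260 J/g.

T_f ≈ 55.4 °C

Energy balance with sensible and latent terms:
steam→water at 100 °C releases m L_v = 34.8×2260 = 78648; condensate cools 100→T: 34.8×4.18×(T − 100) = 145.46(T − 100); water warms: 371×4.18×(T − 6.36) = 1550.8(T − 6.36); cup: 183.96(T − 6.36)
1880.2 T = 78648 + 14546 + 11033 = 104227
T ≈ 55.43 °C, under the boiling point, so the assumption holds.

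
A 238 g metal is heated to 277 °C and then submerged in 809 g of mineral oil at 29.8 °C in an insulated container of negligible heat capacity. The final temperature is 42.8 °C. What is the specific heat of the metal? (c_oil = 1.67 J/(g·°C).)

c ≈ 0.315 J/(g·°C)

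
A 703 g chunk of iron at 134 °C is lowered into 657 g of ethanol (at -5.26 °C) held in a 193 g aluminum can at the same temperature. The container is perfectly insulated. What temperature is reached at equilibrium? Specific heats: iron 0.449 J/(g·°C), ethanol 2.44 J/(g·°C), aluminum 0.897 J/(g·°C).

T_f ≈ 15.8 °C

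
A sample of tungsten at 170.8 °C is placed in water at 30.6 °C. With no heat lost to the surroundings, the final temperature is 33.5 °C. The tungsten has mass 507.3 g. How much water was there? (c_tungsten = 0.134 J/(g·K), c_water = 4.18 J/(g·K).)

|Q_tungsten| = |Q_water|:
507.3×0.134×(170.8 − 33.5) = m×4.18×(33.5 − 30.6)
12.12 m = 9333.4  ⇒  m ≈ 770 g

m ≈ 770 g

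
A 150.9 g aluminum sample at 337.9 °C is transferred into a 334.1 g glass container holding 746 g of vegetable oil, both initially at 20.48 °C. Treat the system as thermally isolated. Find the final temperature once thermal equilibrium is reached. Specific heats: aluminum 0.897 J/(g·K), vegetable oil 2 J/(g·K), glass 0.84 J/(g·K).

T_f ≈ 43.0 °C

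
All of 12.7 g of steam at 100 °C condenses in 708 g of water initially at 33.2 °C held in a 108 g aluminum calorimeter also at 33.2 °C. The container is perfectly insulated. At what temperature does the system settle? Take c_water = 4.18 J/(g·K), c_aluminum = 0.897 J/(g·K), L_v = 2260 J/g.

Energy balance with sensible and latent terms:
condense steam: −12.7·2260 = −28702
  condensate cools 100→T: 12.7·4.18·(T − 100) = 53.09(T − 100)
  original water: 2959.4(T − 33.2)
  aluminum cup: 108·0.897·(T − 33.2) = 96.88(T − 33.2)
3109.4 T = 28702 + 5308.6 + 101470 = 135480
T ≈ 43.57 °C (< 100 °C, so full condensation is consistent).

T_f ≈ 43.6 °C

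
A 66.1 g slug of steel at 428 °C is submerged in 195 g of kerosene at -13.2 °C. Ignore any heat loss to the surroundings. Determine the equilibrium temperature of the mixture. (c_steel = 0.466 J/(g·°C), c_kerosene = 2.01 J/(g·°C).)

Heat gained plus heat lost sum to zero:
66.1·0.466·(T − 428) + 195·2.01·(T − (-13.2)) = 0
30.8(T − 428) + 391.95(T − (-13.2)) = 0
(30.8 + 391.95) T = 30.8·428 + 391.95·(-13.2)
T ≈ 18.95 °C

T_f ≈ 18.9 °C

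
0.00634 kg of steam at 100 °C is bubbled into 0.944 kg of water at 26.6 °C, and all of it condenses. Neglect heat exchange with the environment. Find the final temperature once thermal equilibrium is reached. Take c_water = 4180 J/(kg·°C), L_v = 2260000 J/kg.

T_f ≈ 30.7 °C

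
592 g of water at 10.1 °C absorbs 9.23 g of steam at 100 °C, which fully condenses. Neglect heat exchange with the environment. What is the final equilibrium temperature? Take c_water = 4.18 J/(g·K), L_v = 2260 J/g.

T_f ≈ 19.8 °C

Taking heat into each body as positive, Σ m c ΔT = 0:
steam→water at 100 °C releases m L_v = 9.23·2260 = 20860
  condensed water 100 °C→T: 38.58(T − 100)
  water warms: 592·4.18·(T − 10.1) = 2474.6(T − 10.1)
2513.1 T = 20860 + 3858.1 + 24993 = 49711
T ≈ 19.78 °C, under the boiling point, so the assumption holds.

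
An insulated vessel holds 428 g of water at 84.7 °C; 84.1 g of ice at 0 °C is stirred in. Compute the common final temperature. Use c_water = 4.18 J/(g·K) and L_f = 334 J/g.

T_f ≈ 57.7 °C

Let T be the final temperature. ΣQ_i = 0:
latent heat to melt: 84.1×334 = 28089; meltwater 0→T: 84.1×4.18×T = 351.54 T; water: 1789(T − 84.7)
2140.6 T = 151532 − 28089 = 123442
T ≈ 57.67 °C (positive, so assuming full melt was valid).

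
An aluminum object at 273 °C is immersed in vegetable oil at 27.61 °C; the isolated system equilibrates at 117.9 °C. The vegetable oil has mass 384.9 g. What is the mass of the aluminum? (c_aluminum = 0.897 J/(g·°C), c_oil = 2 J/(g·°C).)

Energy conservation, ΣQ = 0:
m·0.897·(117.9 − 273) + 384.9·2·(117.9 − 27.61) = 0
-139.12 m = -69505
m = -69505/-139.12 ≈ 499.6 g

m ≈ 500 g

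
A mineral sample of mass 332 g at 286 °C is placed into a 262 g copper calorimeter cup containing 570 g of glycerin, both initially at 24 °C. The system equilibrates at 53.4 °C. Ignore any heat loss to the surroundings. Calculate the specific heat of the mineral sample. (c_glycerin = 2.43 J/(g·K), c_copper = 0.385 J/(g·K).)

c ≈ 0.566 J/(g·K)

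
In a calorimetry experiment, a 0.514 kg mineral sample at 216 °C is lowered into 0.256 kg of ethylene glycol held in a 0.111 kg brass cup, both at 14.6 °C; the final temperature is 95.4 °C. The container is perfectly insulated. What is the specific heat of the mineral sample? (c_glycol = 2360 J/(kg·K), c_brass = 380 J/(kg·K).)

c ≈ 842 J/(kg·K)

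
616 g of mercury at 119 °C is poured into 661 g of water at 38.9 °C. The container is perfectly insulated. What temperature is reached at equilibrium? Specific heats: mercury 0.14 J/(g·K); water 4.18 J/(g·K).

T_f ≈ 41.3 °C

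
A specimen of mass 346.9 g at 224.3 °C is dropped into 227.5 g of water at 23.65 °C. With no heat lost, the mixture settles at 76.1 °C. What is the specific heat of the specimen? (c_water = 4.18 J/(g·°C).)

Heat lost by the specimen = heat gained by the water:
346.9·c·(224.3 − 76.1) = 227.5·4.18·(76.1 − 23.65)
51411 c = 49877  ⇒  c ≈ 0.9702 J/(g·°C)

c ≈ 0.97 J/(g·°C)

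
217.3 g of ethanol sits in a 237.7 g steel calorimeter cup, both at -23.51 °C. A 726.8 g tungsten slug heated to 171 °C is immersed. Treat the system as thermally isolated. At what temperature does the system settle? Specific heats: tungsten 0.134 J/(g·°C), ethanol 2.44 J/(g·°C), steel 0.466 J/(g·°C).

Setting the total heat transfer to zero:
726.8*0.134*(T − 171) + 217.3*2.44*(T − (-23.51)) + 237.7*0.466*(T − (-23.51)) = 0
97.39(T − 171) + 530.21(T − (-23.51)) + 110.77(T − (-23.51)) = 0
738.37 T = 1584.5
T = 1584.5/738.37 ≈ 2.15 °C

T_f ≈ 2.1 °C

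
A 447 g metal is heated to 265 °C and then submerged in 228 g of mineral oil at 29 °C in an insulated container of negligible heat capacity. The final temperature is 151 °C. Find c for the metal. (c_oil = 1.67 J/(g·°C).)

m_s c (T_s − T_f) = m_oil c_oil (T_f − T_0):
447×c×(265 − 151) = 228×1.67×(151 − 29)
50958 c = 46453  ⇒  c ≈ 0.9116 J/(g·°C)

c ≈ 0.912 J/(g·°C)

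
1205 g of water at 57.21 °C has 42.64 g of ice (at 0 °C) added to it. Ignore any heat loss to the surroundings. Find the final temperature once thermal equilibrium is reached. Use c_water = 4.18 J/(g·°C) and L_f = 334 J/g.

T_f ≈ 52.5 °C

Sum of m c ΔT and latent-heat terms is zero:
fusion: m_ice L_f = 42.64·334 = 14242; meltwater 0→T: 42.64·4.18·T = 178.24 T; water cools: 1205·4.18·(T − 57.21) = 5036.9(T − 57.21)
5215.1 T = 288161 − 14242 = 273919
T ≈ 52.52 °C — above 0 °C, consistent with complete melting.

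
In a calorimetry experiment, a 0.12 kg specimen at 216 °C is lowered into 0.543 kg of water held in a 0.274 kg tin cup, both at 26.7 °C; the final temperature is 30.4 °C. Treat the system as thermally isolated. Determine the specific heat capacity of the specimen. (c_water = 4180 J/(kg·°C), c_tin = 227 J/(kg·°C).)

c ≈ 387 J/(kg·°C)

Net heat exchanged in the isolated system is zero:
0.12·c·(30.4 − 216) + 0.543·4180·(30.4 − 26.7) + 0.274·227·(30.4 − 26.7) = 0
-22.27 c = -8628.2
c = -8628.2/-22.27 ≈ 387.4 J/(kg·°C)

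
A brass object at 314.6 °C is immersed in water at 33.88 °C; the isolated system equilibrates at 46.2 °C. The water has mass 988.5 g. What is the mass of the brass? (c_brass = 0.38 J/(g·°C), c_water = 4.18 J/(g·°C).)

|Q_brass| = |Q_water|:
m·0.38·(314.6 − 46.2) = 988.5·4.18·(46.2 − 33.88)
101.99 m = 50905  ⇒  m ≈ 499.1 g

m ≈ 499 g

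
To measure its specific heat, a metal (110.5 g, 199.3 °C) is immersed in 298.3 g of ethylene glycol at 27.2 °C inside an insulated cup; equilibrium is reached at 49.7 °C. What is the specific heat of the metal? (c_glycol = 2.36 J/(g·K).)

Heat gained plus heat lost sum to zero:
110.5·c·(49.7 − 199.3) + 298.3·2.36·(49.7 − 27.2) = 0
-16531 c = -15840
c = -15840/-16531 ≈ 0.9582 J/(g·K)

c ≈ 0.958 J/(g·K)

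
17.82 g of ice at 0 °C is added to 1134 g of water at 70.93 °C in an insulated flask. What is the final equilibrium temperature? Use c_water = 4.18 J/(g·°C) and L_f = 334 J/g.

T_f ≈ 68.6 °C

Taking heat into each body as positive, Σ m c ΔT = 0:
fusion: m_ice L_f = 17.82·334 = 5951.9
  meltwater 0→T: 17.82·4.18·T = 74.49 T
  water: 4740.1(T − 70.93)
4814.6 T = 336217 − 5951.9 = 330265
T ≈ 68.60 °C. Since T > 0 °C, the all-ice-melts assumption holds.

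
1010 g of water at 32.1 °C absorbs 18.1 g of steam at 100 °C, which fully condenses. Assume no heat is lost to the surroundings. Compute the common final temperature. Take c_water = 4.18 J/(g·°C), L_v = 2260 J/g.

T_f ≈ 42.8 °C

Taking heat into each body as positive, Σ m c ΔT = 0:
latent heat released on condensation: 18.1·2260 = 40906; condensate cools 100→T: 18.1·4.18·(T − 100) = 75.66(T − 100); water warms: 1010·4.18·(T − 32.1) = 4221.8(T − 32.1)
4297.5 T = 40906 + 7565.8 + 135520 = 183992
T ≈ 42.81 °C — below 100 °C, confirming all the steam condensed.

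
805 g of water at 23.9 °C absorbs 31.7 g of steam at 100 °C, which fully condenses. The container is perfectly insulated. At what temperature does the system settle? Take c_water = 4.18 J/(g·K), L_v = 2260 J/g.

T_f ≈ 47.3 °C

Setting the total heat transfer to zero:
condense steam: −31.7×2260 = −71642
  condensed water 100 °C→T: 132.51(T − 100)
  original water: 3364.9(T − 23.9)
3497.4 T = 71642 + 13251 + 80421 = 165314
T ≈ 47.27 °C, under the boiling point, so the assumption holds.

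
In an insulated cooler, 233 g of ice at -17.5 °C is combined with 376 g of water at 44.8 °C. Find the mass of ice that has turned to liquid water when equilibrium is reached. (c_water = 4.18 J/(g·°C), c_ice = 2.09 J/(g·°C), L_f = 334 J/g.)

Cooling the water to 0 °C releases 376×4.18×44.8 = 70411 J.
Warming the ice to 0 °C takes 233×2.09×17.5 = 8522 J, leaving 61889 J for melting.
Melting all 233 g of ice would need 233×334 = 77822 J.
Since 61889 < 77822 J, not all the ice melts; equilibrium is at 0 °C.
m_melt = 61889 / L_f = 185.3 g.

m_melted ≈ 185 g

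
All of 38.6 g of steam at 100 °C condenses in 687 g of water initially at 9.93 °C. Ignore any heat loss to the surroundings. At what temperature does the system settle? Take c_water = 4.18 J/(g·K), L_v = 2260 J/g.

T_f ≈ 43.5 °C

Net heat exchanged in the isolated system is zero:
condense steam: −38.6·2260 = −87236; condensed water 100 °C→T: 161.35(T − 100); water warms: 687·4.18·(T − 9.93) = 2871.7(T − 9.93)
3033 T = 87236 + 16135 + 28516 = 131886
T ≈ 43.48 °C — below 100 °C, confirming all the steam condensed.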